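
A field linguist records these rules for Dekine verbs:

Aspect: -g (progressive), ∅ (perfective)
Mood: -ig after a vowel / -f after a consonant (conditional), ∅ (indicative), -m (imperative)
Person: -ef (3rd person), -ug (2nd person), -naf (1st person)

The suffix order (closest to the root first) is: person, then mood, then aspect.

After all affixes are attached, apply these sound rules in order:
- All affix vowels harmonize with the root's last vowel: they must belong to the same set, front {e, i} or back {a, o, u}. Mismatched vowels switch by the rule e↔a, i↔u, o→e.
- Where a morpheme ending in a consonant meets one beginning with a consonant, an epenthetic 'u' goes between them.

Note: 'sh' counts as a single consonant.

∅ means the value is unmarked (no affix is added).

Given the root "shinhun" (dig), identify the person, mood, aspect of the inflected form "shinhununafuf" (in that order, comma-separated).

Segment: shinhun-naf-f.
person: -naf → 1st person.
mood: -ig/f → conditional.
aspect: ∅ → perfective.

1st person, conditional, perfective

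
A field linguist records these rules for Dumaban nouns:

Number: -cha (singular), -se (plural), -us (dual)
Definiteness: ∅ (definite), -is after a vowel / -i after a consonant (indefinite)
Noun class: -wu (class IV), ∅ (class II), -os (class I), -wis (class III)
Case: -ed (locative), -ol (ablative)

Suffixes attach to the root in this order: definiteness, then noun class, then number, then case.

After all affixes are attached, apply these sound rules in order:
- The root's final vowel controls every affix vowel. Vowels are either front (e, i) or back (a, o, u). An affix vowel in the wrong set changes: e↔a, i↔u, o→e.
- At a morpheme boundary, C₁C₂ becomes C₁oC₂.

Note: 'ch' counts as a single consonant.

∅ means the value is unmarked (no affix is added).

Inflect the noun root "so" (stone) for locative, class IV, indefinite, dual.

sousowuusad

Attach definiteness indefinite -is (after vowel 'o') → sois.
Attach noun class class IV -wu → soiswu.
Attach number dual -us → soiswuus.
Attach case locative -ed → soiswuused.
Apply vowel harmony: soiswuused → souswuusad.
Apply epenthesis: souswuusad → sousowuusad.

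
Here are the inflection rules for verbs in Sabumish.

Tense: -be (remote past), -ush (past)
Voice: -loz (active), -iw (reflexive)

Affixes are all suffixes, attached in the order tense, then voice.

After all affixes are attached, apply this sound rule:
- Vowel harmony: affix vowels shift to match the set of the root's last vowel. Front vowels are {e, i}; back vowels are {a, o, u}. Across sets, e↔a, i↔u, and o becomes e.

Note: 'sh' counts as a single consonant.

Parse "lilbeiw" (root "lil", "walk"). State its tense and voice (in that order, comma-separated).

remote past, reflexive

Segment: lil-be-iw.
tense: -be → remote past.
voice: -iw → reflexive.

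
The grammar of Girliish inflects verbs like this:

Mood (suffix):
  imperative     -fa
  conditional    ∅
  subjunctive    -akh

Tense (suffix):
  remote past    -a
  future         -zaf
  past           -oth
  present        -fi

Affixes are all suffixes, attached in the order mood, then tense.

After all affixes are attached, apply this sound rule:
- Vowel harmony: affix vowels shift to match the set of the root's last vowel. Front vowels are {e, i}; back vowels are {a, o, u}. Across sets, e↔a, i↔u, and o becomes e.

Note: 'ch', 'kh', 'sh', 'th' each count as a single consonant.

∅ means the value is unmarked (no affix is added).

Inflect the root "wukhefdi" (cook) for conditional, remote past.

mood = conditional: zero marking, form stays wukhefdi.
Attach tense remote past -a → wukhefdia.
Apply vowel harmony: wukhefdia → wukhefdie.

wukhefdie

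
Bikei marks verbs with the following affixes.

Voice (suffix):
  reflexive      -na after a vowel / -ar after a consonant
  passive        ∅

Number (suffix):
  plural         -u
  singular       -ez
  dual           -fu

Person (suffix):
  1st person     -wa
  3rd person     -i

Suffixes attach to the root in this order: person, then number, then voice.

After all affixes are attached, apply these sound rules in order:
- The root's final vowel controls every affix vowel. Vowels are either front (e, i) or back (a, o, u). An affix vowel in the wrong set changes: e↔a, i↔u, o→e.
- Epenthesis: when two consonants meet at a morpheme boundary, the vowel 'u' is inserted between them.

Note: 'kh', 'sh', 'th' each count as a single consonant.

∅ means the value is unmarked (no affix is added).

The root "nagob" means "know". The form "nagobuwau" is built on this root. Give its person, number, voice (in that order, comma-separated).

1st person, plural, passive

Segment: nagob-wa-u.
person: -wa → 1st person.
number: -u → plural.
voice: ∅ → passive.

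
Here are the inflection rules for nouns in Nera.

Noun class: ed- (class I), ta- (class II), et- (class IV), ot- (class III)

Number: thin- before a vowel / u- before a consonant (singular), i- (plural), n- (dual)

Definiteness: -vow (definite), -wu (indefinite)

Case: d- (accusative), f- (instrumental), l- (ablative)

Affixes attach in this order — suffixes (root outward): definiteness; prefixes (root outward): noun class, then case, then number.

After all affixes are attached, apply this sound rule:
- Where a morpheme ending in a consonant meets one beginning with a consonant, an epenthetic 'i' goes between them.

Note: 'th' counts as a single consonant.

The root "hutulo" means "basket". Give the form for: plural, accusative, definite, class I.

idedihutulovow

Attach noun class class I ed- → edhutulo.
Attach case accusative d- → dedhutulo.
Attach number plural i- → idedhutulo.
Attach definiteness definite -vow → idedhutulovow.
Apply epenthesis: idedhutulovow → idedihutulovow.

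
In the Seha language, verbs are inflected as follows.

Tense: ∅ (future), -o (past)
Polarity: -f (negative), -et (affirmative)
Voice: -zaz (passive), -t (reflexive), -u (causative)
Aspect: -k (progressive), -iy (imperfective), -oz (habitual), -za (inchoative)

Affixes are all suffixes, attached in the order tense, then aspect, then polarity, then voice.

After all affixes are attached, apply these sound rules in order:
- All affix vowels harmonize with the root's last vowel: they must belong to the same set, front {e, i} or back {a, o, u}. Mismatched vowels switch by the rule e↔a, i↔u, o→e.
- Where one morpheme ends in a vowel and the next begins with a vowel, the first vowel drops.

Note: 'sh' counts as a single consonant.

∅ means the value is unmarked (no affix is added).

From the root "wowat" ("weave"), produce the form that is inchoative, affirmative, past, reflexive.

Attach tense past -o → wowato.
Attach aspect inchoative -za → wowatoza.
Attach polarity affirmative -et → wowatozaet.
Attach voice reflexive -t → wowatozaett.
Apply vowel harmony: wowatozaett → wowatozaatt.
Apply vowel deletion: wowatozaatt → wowatozatt.

wowatozatt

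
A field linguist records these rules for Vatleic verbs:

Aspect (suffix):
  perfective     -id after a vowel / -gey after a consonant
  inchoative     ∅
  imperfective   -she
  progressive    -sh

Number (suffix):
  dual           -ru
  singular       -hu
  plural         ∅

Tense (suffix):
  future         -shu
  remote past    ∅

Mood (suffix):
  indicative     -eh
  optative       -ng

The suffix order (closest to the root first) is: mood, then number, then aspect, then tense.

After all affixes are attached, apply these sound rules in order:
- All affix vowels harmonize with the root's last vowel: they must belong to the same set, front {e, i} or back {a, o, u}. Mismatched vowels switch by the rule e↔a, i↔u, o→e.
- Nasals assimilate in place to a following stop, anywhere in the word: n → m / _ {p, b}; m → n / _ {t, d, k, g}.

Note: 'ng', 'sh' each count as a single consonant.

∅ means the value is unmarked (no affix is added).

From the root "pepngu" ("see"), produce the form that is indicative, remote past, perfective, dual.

pepnguahruud

Attach mood indicative -eh → pepngueh.
Attach number dual -ru → pepnguehru.
Attach aspect perfective -id (after vowel 'u') → pepnguehruid.
tense = remote past: zero marking, form stays pepnguehruid.
Apply vowel harmony: pepnguehruid → pepnguahruud.
Nasal assimilation: no change.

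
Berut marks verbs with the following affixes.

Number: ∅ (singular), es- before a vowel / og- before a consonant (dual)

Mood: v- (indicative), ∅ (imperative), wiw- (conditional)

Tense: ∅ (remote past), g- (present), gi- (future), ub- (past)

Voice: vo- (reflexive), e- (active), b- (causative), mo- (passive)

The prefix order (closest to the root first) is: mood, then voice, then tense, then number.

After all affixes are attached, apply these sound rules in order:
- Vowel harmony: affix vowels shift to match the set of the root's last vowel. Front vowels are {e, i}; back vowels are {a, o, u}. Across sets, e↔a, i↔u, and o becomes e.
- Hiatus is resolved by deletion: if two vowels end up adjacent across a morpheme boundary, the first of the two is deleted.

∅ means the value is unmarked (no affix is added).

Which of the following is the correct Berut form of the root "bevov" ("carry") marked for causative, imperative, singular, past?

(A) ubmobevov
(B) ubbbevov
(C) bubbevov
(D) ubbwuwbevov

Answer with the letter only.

B

mood = imperative: zero marking, form stays bevov.
Attach voice causative b- → bbevov.
Attach tense past ub- → ubbbevov.
number = singular: zero marking, form stays ubbbevov.
Vowel harmony: no change.
Vowel deletion: no change.
So the correct form is ubbbevov, option (B).
(D) ubbwuwbevov is wrong: it uses conditional instead of imperative for mood.
(C) bubbevov is wrong: it has the affixes in the wrong order.
(A) ubmobevov is wrong: it uses passive instead of causative for voice.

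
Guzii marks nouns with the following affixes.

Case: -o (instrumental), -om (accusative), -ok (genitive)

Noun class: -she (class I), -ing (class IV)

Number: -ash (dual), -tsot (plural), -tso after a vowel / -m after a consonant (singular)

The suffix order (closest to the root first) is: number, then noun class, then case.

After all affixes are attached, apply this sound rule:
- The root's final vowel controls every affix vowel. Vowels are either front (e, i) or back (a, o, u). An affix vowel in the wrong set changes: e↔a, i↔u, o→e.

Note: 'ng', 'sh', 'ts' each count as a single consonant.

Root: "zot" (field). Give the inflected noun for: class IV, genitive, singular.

zotmungok

Attach number singular -m (after consonant 't') → zotm.
Attach noun class class IV -ing → zotming.
Attach case genitive -ok → zotmingok.
Apply vowel harmony: zotmingok → zotmungok.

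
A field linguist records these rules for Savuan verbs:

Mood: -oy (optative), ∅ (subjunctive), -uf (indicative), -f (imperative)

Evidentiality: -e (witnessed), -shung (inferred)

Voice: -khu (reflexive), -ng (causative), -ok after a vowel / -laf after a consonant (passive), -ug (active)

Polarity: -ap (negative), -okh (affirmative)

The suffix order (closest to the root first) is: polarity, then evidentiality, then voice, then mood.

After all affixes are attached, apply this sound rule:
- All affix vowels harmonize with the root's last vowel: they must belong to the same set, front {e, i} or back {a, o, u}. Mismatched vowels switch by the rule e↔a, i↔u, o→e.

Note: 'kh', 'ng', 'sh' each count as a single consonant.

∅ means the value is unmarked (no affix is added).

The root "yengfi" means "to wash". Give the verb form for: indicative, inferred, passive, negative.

Attach polarity negative -ap → yengfiap.
Attach evidentiality inferred -shung → yengfiapshung.
Attach voice passive -laf (after consonant 'ng') → yengfiapshunglaf.
Attach mood indicative -uf → yengfiapshunglafuf.
Apply vowel harmony: yengfiapshunglafuf → yengfiepshinglefif.

yengfiepshinglefif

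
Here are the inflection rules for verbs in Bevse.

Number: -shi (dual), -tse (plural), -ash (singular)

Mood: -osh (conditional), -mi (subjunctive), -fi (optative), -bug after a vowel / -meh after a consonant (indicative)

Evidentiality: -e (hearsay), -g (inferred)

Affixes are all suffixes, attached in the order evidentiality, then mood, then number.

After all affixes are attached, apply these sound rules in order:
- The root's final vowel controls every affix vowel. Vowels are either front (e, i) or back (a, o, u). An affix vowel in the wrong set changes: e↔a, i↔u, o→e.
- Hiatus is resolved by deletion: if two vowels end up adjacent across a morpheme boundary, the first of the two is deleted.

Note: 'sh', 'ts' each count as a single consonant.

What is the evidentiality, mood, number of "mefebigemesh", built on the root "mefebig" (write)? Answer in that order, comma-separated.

hearsay, subjunctive, singular

Segment: mefebig-e-mi-ash.
evidentiality: -e → hearsay.
mood: -mi → subjunctive.
number: -ash → singular.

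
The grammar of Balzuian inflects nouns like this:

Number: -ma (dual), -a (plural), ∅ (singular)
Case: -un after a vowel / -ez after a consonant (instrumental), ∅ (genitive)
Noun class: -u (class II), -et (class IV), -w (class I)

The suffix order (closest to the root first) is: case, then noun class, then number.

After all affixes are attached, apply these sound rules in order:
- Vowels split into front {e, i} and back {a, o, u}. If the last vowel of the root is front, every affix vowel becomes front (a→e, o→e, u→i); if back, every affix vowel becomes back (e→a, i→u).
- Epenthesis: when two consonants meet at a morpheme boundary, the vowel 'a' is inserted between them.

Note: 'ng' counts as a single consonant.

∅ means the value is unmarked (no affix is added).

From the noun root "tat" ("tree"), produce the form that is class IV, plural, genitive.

case = genitive: zero marking, form stays tat.
Attach noun class class IV -et → tatet.
Attach number plural -a → tateta.
Apply vowel harmony: tateta → tatata.
Epenthesis: no change.

tatata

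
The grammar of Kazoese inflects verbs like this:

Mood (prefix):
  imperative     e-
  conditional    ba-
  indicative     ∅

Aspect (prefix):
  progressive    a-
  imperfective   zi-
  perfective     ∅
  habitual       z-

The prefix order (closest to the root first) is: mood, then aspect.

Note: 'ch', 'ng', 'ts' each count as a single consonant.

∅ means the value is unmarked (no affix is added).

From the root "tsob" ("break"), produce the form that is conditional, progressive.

Attach mood conditional ba- → batsob.
Attach aspect progressive a- → abatsob.

abatsob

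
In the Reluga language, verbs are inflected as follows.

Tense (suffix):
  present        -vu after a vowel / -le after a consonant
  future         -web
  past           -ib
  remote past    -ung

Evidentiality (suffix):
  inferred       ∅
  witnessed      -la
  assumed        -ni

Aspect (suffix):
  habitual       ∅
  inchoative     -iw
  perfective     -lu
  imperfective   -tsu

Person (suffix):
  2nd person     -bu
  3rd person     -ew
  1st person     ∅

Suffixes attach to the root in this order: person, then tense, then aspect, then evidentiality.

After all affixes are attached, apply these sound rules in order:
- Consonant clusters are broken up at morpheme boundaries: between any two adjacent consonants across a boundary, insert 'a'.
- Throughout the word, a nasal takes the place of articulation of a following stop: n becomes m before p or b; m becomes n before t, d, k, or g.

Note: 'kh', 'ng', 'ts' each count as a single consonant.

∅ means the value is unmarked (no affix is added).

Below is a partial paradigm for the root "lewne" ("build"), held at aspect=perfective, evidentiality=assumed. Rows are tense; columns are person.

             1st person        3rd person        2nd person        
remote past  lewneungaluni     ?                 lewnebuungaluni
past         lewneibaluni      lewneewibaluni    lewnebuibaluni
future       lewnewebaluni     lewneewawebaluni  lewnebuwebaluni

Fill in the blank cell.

Attach person 3rd person -ew → lewneew.
Attach tense remote past -ung → lewneewung.
Attach aspect perfective -lu → lewneewunglu.
Attach evidentiality assumed -ni → lewneewungluni.
Apply epenthesis: lewneewungluni → lewneewungaluni.
Nasal assimilation: no change.

lewneewungaluni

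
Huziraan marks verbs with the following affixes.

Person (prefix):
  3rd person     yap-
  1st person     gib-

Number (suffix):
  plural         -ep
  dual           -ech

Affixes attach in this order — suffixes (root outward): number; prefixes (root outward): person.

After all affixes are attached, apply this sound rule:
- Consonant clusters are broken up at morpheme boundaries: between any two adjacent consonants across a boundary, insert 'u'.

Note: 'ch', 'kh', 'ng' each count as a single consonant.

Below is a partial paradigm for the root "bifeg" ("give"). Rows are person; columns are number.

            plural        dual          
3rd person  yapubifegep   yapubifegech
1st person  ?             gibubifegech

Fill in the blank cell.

Attach number plural -ep → bifegep.
Attach person 1st person gib- → gibbifegep.
Apply epenthesis: gibbifegep → gibubifegep.

gibubifegep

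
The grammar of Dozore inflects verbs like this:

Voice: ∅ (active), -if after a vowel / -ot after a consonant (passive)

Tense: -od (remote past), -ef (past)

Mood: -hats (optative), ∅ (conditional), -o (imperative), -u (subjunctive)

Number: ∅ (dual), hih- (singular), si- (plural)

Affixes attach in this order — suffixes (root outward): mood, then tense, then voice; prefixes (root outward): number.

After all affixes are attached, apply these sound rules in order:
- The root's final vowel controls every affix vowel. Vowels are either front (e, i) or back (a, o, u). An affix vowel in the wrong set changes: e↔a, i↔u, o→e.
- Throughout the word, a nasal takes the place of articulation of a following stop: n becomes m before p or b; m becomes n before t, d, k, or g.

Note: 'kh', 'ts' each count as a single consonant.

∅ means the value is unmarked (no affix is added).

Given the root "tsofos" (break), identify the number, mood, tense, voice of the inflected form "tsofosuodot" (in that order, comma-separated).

dual, subjunctive, remote past, passive

Segment: tsofos-u-od-ot.
number: ∅ → dual.
mood: -u → subjunctive.
tense: -od → remote past.
voice: -if/ot → passive.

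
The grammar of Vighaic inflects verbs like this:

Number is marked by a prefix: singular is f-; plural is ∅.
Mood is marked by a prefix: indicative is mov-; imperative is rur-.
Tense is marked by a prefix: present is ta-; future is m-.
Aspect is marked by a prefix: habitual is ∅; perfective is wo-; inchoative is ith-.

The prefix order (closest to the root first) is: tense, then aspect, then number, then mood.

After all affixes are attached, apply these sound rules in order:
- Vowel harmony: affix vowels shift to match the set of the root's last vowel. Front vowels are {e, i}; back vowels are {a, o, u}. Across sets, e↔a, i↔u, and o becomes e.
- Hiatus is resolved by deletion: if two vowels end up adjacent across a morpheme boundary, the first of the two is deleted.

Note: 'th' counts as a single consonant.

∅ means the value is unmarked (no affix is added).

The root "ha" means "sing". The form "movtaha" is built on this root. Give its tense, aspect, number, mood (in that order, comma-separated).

present, habitual, plural, indicative

Segment: mov-ta-ha.
tense: ta- → present.
aspect: ∅ → habitual.
number: ∅ → plural.
mood: mov- → indicative.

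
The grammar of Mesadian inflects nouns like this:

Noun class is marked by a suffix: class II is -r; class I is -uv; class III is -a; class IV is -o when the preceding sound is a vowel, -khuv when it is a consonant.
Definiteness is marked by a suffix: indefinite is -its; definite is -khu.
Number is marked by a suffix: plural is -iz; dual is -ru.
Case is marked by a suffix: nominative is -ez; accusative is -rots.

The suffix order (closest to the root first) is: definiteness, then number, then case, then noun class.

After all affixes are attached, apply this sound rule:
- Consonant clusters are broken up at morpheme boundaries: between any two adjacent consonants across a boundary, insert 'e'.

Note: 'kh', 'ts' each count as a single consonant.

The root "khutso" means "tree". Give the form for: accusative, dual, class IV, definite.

Attach definiteness definite -khu → khutsokhu.
Attach number dual -ru → khutsokhuru.
Attach case accusative -rots → khutsokhururots.
Attach noun class class IV -khuv (after consonant 'ts') → khutsokhururotskhuv.
Apply epenthesis: khutsokhururotskhuv → khutsokhururotsekhuv.

khutsokhururotsekhuv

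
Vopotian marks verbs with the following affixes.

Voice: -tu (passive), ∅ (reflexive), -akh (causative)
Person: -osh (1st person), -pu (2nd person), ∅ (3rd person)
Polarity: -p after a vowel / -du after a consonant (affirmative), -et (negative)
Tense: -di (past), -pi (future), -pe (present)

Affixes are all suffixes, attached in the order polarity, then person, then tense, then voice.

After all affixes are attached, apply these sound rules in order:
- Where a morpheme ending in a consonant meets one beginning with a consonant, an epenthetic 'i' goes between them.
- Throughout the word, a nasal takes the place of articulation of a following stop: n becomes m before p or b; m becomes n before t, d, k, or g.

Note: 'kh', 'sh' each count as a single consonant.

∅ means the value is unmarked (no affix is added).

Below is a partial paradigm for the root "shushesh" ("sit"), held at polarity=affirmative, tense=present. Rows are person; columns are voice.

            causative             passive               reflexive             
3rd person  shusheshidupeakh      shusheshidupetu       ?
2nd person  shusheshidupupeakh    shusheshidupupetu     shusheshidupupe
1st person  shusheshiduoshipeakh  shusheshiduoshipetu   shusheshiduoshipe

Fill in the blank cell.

shusheshidupe

Attach polarity affirmative -du (after consonant 'sh') → shusheshdu.
person = 3rd person: zero marking, form stays shusheshdu.
Attach tense present -pe → shusheshdupe.
voice = reflexive: zero marking, form stays shusheshdupe.
Apply epenthesis: shusheshdupe → shusheshidupe.
Nasal assimilation: no change.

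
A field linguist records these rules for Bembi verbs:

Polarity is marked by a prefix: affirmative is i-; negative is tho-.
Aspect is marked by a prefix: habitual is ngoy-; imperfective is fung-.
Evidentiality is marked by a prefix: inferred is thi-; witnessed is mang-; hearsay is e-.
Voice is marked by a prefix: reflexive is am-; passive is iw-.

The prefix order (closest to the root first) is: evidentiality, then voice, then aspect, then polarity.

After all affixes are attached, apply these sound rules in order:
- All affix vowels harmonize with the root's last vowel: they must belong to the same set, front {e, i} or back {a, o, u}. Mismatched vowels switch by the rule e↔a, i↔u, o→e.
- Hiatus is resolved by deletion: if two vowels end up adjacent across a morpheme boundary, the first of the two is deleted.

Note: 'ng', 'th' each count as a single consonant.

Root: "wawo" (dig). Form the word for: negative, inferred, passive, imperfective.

Attach evidentiality inferred thi- → thiwawo.
Attach voice passive iw- → iwthiwawo.
Attach aspect imperfective fung- → fungiwthiwawo.
Attach polarity negative tho- → thofungiwthiwawo.
Apply vowel harmony: thofungiwthiwawo → thofunguwthuwawo.
Vowel deletion: no change.

thofunguwthuwawo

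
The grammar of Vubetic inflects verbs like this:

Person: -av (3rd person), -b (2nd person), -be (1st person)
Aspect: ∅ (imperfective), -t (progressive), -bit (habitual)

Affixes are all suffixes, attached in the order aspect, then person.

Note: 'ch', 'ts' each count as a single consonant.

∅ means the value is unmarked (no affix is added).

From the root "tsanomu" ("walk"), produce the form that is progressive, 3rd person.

tsanomutav

Attach aspect progressive -t → tsanomut.
Attach person 3rd person -av → tsanomutav.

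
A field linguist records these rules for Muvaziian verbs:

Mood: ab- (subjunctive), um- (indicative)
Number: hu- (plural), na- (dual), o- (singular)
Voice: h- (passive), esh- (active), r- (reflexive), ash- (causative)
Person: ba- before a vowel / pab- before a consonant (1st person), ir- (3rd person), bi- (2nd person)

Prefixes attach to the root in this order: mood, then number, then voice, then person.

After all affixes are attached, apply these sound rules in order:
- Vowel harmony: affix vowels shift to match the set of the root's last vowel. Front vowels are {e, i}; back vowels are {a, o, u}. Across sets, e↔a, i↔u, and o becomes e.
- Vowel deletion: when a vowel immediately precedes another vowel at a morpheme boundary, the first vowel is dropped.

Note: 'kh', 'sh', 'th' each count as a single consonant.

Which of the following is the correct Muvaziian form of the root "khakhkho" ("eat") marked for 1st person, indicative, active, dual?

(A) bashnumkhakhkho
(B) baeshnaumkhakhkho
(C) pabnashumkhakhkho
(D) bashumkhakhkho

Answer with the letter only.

Attach mood indicative um- → umkhakhkho.
Attach number dual na- → naumkhakhkho.
Attach voice active esh- → eshnaumkhakhkho.
Attach person 1st person ba- (before vowel 'e') → baeshnaumkhakhkho.
Apply vowel harmony: baeshnaumkhakhkho → baashnaumkhakhkho.
Apply vowel deletion: baashnaumkhakhkho → bashnumkhakhkho.
So the correct form is bashnumkhakhkho, option (A).
(D) bashumkhakhkho is wrong: it uses singular instead of dual for number.
(B) baeshnaumkhakhkho is wrong: it fails to apply the sound rule(s).
(C) pabnashumkhakhkho is wrong: it has the affixes in the wrong order.

A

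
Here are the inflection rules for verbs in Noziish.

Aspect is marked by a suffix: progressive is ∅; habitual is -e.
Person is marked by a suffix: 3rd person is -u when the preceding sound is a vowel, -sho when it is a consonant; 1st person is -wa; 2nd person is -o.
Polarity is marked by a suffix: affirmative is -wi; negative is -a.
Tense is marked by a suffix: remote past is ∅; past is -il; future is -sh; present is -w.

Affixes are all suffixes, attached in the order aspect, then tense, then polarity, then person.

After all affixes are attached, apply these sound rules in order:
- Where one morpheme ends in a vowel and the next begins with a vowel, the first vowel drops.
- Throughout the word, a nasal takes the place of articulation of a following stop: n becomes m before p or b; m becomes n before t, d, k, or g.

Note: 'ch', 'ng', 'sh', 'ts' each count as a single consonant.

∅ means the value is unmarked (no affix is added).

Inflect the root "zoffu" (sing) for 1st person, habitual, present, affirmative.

Attach aspect habitual -e → zoffue.
Attach tense present -w → zoffuew.
Attach polarity affirmative -wi → zoffuewwi.
Attach person 1st person -wa → zoffuewwiwa.
Apply vowel deletion: zoffuewwiwa → zoffewwiwa.
Nasal assimilation: no change.

zoffewwiwa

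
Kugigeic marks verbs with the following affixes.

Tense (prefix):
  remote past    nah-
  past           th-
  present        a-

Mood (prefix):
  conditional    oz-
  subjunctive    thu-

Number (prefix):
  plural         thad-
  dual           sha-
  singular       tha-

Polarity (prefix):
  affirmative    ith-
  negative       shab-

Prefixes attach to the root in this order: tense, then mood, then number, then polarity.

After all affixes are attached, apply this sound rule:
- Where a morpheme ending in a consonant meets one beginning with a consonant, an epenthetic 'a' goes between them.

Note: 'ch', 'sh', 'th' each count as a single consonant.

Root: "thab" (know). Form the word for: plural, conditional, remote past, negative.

shabathadozanahathab

Attach tense remote past nah- → nahthab.
Attach mood conditional oz- → oznahthab.
Attach number plural thad- → thadoznahthab.
Attach polarity negative shab- → shabthadoznahthab.
Apply epenthesis: shabthadoznahthab → shabathadozanahathab.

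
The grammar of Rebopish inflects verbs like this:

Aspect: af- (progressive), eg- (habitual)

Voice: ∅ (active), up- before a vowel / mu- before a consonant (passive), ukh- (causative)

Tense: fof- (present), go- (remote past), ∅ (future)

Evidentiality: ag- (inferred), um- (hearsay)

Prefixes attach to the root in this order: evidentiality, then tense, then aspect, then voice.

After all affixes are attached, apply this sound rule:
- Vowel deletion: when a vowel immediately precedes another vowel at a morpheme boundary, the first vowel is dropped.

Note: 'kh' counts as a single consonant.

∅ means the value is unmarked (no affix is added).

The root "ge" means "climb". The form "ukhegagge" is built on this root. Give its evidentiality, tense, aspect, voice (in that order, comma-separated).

Segment: ukh-eg-ag-ge.
evidentiality: ag- → inferred.
tense: ∅ → future.
aspect: eg- → habitual.
voice: ukh- → causative.

inferred, future, habitual, causative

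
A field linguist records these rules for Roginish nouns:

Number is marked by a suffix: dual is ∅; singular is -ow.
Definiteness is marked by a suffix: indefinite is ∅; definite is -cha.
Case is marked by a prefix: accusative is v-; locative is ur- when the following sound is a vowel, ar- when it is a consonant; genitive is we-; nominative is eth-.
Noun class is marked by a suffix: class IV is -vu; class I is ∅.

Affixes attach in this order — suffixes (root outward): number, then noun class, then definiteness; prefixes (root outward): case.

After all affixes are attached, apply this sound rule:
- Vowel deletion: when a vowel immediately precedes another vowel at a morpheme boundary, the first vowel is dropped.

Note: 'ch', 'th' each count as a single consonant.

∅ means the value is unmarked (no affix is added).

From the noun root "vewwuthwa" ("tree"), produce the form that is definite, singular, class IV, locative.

arvewwuthwowvucha

Attach number singular -ow → vewwuthwaow.
Attach noun class class IV -vu → vewwuthwaowvu.
Attach case locative ar- (before consonant 'v') → arvewwuthwaowvu.
Attach definiteness definite -cha → arvewwuthwaowvucha.
Apply vowel deletion: arvewwuthwaowvucha → arvewwuthwowvucha.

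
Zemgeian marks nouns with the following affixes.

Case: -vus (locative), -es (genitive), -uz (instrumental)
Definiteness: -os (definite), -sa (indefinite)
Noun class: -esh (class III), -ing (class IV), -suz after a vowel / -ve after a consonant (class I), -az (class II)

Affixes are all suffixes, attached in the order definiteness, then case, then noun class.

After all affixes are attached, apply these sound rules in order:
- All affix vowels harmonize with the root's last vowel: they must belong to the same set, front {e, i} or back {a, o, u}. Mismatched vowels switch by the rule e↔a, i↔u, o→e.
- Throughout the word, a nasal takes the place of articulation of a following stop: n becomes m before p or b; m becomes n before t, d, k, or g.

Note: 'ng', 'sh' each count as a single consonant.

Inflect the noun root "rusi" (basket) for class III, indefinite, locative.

rusisevisesh

Attach definiteness indefinite -sa → rusisa.
Attach case locative -vus → rusisavus.
Attach noun class class III -esh → rusisavusesh.
Apply vowel harmony: rusisavusesh → rusisevisesh.
Nasal assimilation: no change.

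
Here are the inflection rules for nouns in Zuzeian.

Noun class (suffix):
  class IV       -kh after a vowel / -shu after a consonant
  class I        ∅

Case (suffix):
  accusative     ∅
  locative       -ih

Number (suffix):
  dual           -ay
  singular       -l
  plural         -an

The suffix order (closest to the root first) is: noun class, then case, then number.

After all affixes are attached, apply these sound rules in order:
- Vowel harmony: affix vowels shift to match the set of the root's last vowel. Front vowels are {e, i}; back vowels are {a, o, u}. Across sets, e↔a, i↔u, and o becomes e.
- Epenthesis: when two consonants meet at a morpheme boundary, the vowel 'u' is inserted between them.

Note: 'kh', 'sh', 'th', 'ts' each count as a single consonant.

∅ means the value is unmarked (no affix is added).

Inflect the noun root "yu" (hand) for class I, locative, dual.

noun class = class I: zero marking, form stays yu.
Attach case locative -ih → yuih.
Attach number dual -ay → yuihay.
Apply vowel harmony: yuihay → yuuhay.
Epenthesis: no change.

yuuhay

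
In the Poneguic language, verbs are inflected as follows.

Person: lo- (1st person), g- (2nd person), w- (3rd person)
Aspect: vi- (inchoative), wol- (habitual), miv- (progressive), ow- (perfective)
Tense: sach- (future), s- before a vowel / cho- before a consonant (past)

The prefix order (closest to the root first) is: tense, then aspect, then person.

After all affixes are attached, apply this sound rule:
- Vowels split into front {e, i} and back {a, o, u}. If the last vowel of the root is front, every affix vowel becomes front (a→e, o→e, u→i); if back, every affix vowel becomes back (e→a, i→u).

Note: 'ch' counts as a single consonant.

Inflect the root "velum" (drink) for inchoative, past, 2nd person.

Attach tense past cho- (before consonant 'v') → chovelum.
Attach aspect inchoative vi- → vichovelum.
Attach person 2nd person g- → gvichovelum.
Apply vowel harmony: gvichovelum → gvuchovelum.

gvuchovelum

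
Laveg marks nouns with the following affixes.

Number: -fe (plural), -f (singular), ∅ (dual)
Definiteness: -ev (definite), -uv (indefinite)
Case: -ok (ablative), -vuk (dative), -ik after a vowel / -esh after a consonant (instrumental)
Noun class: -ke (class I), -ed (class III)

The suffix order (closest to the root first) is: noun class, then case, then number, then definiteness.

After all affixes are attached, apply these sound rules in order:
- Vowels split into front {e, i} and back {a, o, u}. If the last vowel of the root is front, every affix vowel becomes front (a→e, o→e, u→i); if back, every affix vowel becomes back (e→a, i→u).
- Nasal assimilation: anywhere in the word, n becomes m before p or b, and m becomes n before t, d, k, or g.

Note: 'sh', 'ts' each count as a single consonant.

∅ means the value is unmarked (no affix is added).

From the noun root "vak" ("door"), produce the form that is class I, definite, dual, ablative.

vakkaokav

Attach noun class class I -ke → vakke.
Attach case ablative -ok → vakkeok.
number = dual: zero marking, form stays vakkeok.
Attach definiteness definite -ev → vakkeokev.
Apply vowel harmony: vakkeokev → vakkaokav.
Nasal assimilation: no change.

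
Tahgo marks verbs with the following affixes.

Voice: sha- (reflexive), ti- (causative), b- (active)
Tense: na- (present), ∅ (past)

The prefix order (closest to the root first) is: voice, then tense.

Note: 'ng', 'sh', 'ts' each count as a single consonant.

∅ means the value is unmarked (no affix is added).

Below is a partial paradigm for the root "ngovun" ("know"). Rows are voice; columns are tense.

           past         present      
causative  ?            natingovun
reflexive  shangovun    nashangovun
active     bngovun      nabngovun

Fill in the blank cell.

Attach voice causative ti- → tingovun.
tense = past: zero marking, form stays tingovun.

tingovun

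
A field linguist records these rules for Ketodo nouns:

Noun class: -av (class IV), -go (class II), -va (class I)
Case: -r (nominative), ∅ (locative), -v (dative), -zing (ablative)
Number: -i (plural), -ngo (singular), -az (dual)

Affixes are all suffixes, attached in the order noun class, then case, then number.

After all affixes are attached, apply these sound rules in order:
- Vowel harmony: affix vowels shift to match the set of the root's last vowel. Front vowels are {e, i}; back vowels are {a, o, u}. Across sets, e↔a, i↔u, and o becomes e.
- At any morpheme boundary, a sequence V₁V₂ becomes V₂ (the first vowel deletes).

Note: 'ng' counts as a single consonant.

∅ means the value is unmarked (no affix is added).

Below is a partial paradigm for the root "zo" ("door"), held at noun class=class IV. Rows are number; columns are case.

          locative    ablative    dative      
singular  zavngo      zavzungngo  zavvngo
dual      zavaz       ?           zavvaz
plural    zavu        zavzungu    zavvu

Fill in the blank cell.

Attach noun class class IV -av → zoav.
Attach case ablative -zing → zoavzing.
Attach number dual -az → zoavzingaz.
Apply vowel harmony: zoavzingaz → zoavzungaz.
Apply vowel deletion: zoavzungaz → zavzungaz.

zavzungaz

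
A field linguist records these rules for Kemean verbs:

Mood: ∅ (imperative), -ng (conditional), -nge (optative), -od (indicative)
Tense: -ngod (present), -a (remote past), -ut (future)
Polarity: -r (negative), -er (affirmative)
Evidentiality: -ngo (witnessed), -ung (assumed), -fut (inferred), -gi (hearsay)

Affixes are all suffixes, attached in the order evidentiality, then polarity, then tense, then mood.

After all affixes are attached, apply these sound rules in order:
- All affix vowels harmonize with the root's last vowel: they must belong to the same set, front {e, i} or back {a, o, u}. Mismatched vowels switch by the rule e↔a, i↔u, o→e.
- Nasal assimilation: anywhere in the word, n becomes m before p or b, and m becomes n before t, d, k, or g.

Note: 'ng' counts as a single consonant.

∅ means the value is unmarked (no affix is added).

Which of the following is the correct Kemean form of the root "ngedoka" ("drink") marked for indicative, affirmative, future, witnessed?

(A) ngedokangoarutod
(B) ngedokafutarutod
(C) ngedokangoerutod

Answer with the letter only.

A

Attach evidentiality witnessed -ngo → ngedokango.
Attach polarity affirmative -er → ngedokangoer.
Attach tense future -ut → ngedokangoerut.
Attach mood indicative -od → ngedokangoerutod.
Apply vowel harmony: ngedokangoerutod → ngedokangoarutod.
Nasal assimilation: no change.
So the correct form is ngedokangoarutod, option (A).
(B) ngedokafutarutod is wrong: it uses inferred instead of witnessed for evidentiality.
(C) ngedokangoerutod is wrong: it fails to apply the sound rule(s).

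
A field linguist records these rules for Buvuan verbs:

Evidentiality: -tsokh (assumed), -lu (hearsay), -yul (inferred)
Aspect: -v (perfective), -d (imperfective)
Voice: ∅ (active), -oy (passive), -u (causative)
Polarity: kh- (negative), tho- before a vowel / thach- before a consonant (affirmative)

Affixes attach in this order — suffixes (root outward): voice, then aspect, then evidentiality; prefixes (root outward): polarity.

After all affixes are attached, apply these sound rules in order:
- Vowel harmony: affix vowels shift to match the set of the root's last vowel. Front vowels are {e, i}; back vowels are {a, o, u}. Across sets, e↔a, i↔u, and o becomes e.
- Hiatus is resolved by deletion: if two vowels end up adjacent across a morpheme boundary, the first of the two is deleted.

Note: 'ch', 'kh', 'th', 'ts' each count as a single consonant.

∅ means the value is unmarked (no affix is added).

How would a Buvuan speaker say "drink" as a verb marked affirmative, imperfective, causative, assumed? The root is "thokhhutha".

thachthokhhuthudtsokh

Attach voice causative -u → thokhhuthau.
Attach polarity affirmative thach- (before consonant 'th') → thachthokhhuthau.
Attach aspect imperfective -d → thachthokhhuthaud.
Attach evidentiality assumed -tsokh → thachthokhhuthaudtsokh.
Vowel harmony: no change.
Apply vowel deletion: thachthokhhuthaudtsokh → thachthokhhuthudtsokh.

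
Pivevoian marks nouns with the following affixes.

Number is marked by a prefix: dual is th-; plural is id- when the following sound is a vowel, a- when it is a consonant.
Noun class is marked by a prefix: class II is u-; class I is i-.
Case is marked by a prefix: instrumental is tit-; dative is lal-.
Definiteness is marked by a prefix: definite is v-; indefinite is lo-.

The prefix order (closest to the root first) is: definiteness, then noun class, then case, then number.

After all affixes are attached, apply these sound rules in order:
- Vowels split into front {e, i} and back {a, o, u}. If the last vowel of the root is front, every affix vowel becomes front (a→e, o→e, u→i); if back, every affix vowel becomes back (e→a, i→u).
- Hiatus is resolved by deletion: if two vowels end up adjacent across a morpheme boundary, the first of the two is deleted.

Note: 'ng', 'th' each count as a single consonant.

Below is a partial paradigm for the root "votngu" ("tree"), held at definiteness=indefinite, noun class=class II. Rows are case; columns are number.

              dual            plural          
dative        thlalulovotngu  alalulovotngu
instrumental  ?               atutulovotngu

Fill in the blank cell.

Attach definiteness indefinite lo- → lovotngu.
Attach noun class class II u- → ulovotngu.
Attach case instrumental tit- → titulovotngu.
Attach number dual th- → thtitulovotngu.
Apply vowel harmony: thtitulovotngu → thtutulovotngu.
Vowel deletion: no change.

thtutulovotngu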